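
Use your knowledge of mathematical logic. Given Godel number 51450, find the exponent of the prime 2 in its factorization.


Factorize 51450 by dividing by 2 repeatedly.
Division steps: 2 divides 51450 exactly 1 time(s).
Exponent of 2 = 1

1


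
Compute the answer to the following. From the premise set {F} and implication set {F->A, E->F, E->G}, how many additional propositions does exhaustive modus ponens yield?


Initial facts: {F}
Apply modus ponens to closure:
  F and F->A  =>  A
Final known: {A, F}
New propositions: {A}
Count = 1

1


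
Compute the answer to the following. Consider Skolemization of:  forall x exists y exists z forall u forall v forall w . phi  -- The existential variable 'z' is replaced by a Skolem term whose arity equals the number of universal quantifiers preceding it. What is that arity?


Quantifier prefix: forall x exists y exists z forall u forall v forall w
'z' is existentially quantified at position 3.
Universal variables preceding it: x
Skolem function arity = 1

1


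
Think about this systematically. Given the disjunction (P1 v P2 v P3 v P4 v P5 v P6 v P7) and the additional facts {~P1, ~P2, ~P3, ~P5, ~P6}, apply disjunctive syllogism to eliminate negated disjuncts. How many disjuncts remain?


Original disjuncts (7): P1, P2, P3, P4, P5, P6, P7
Negated (eliminate): ~P1, ~P2, ~P3, ~P5, ~P6
Remaining disjuncts: P4, P7
Count = 7 - 5 = 2

2


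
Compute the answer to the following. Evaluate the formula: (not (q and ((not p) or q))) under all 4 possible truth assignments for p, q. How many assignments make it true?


Check all 4 assignments:
p=0, q=0: 1
p=0, q=1: 0
p=1, q=0: 1
p=1, q=1: 0
Count of True = 2

2


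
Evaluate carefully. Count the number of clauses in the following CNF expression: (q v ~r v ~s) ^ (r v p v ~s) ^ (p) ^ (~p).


A CNF formula is a conjunction of clauses.
Clauses are separated by ^.
Counting the conjuncts: 4 clauses.

4


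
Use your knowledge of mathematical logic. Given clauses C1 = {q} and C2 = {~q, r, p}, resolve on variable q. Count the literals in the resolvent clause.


Remove q from C1 and ~q from C2.
C1 remainder: {}
C2 remainder: {r, p}
Union (resolvent): {p, r}
Resolvent has 2 literal(s).

2


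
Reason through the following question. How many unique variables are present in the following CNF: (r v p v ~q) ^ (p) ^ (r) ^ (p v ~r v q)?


Identify each variable that appears in the formula.
Variables found: p, q, r
Count = 3

3


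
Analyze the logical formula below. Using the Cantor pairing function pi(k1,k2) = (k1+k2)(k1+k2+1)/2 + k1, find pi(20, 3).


k1 + k2 = 23
(k1+k2)(k1+k2+1)/2 = 23 * 24 / 2 = 276
pi = 276 + 20 = 296

296


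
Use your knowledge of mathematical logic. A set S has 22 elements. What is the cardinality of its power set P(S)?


The power set of a set with n elements has 2^n elements.
|P(S)| = 2^22 = 4194304

4194304


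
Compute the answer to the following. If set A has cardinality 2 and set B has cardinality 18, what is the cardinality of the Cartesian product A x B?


The Cartesian product A x B contains all ordered pairs (a, b).
|A x B| = |A| * |B| = 2 * 18 = 36

36


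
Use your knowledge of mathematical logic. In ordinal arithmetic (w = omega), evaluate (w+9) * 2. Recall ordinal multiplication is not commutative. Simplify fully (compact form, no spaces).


Compute (w+9) * 2.
Ordinal * is associative and left-distributive over +, but NOT commutative; for finite n>1, n*w = w but w*n stays w*n.
(w+9) * 2 = (w+9) repeated 2 times. Each intermediate +9 is absorbed by the following w; only the last survives: w*2+9.
Result = w*2+9

w*2+9


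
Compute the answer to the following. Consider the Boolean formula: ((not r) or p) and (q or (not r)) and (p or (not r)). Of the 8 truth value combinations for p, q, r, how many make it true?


Evaluate all 8 assignments for p, q, r:
p=0, q=0, r=0: 1
p=0, q=0, r=1: 0
p=0, q=1, r=0: 1
p=0, q=1, r=1: 0
p=1, q=0, r=0: 1
p=1, q=0, r=1: 0
p=1, q=1, r=0: 1
p=1, q=1, r=1: 1
Satisfying count = 5

5


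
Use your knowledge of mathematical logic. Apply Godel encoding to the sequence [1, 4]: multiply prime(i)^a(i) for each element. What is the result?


Encode each element as an exponent of the corresponding prime:
  2^1 = 2
  3^4 = 81
Product = 2 * 81 = 162

162


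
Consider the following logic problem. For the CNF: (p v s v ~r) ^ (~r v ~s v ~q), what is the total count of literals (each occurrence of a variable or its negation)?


Counting literals in each clause:
Clause 1: 3 literal(s)
Clause 2: 3 literal(s)
Total = 6

6


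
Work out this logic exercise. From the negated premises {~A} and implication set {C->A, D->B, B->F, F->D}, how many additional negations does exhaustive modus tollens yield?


Initial negated facts: {~A}
Apply modus tollens to closure:
  ~A and C->A  =>  ~C
Final negated: {~A, ~C}
New negations: {~C}
Count = 1

1


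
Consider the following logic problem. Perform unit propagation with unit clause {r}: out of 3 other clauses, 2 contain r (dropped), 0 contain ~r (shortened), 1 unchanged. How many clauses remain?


Satisfied (removed): 2
Shortened (remain): 0
Unchanged (remain): 1
Remaining = 0 + 1 = 1

1


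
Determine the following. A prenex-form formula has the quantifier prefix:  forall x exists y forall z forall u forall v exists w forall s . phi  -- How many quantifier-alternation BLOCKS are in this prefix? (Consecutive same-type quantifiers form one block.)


Quantifier-type sequence: A E A A A E A  (A=forall, E=exists)
Group into maximal same-type runs:
  Ax1 | Ex1 | Ax3 | Ex1 | Ax1
Number of blocks = 5

5


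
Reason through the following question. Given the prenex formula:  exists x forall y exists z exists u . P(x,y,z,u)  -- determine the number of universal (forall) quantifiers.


Quantifier prefix: exists x forall y exists z exists u
Mark each quantifier type:
  E U E E
Universal count = 1, Existential count = 3
Asked for universal (forall) quantifiers: 1

1


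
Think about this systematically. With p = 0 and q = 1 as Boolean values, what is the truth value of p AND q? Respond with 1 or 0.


p = 0, q = 1
Operation: p AND q
Evaluate: 0 AND 1 = 0

0


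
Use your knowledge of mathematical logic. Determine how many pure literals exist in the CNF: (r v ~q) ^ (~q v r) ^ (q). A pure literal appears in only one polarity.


Check each variable for pure literal status:
p: absent (not pure)
q: mixed (not pure)
r: pure positive
Pure literal count = 1

1


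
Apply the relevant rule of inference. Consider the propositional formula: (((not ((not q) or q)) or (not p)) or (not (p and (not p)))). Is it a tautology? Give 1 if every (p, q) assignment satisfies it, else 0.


Check all 4 assignments:
p=0, q=0: 1
p=0, q=1: 1
p=1, q=0: 1
p=1, q=1: 1
Satisfying count = 4/4.
Tautology iff count = 4: yes.

1


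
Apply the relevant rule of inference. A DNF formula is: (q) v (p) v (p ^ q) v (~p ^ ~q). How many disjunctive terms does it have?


A DNF formula is a disjunction of terms (conjunctions).
Terms are separated by v.
Counting the disjuncts: 4 terms.

4


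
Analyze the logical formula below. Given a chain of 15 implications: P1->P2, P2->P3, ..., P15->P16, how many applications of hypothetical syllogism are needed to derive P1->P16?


With 15 implications in a chain connecting 16 propositions:
P1->P2, P2->P3, ..., P15->P16
Steps needed = (number of implications) - 1 = 15 - 1 = 14

14


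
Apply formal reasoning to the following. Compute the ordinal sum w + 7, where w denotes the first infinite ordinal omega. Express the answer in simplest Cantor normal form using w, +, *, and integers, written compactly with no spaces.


Compute w + 7.
Ordinal + is associative but NOT commutative; for finite n>0, n + w = w but w + n stays w+n.
w + 7 is already in normal form (a successor ordinal beyond w).
Result = w+7

w+7


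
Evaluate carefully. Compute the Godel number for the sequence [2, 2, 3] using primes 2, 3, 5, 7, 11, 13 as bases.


Encode each element as an exponent of the corresponding prime:
  2^2 = 4
  3^2 = 9
  5^3 = 125
Product = 4 * 9 * 125 = 4500

4500


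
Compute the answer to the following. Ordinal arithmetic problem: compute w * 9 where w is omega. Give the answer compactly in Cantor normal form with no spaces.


Compute w * 9.
Ordinal * is associative and left-distributive over +, but NOT commutative; for finite n>1, n*w = w but w*n stays w*n.
w * 9 means 9 copies of w concatenated: w*9.
Result = w*9

w*9


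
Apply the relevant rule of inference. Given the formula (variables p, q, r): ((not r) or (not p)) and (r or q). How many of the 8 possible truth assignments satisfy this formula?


Evaluate all 8 assignments for p, q, r:
p=0, q=0, r=0: 0
p=0, q=0, r=1: 1
p=0, q=1, r=0: 1
p=0, q=1, r=1: 1
p=1, q=0, r=0: 0
p=1, q=0, r=1: 0
p=1, q=1, r=0: 1
p=1, q=1, r=1: 0
Satisfying count = 4

4


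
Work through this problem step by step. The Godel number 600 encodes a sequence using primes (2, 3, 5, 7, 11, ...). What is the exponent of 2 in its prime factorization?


Factorize 600 by dividing by 2 repeatedly.
Division steps: 2 divides 600 exactly 3 time(s).
Exponent of 2 = 3

3


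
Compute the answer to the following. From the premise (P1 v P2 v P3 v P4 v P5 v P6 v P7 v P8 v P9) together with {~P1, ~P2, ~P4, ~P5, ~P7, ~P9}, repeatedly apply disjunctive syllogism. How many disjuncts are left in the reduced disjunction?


Original disjuncts (9): P1, P2, P3, P4, P5, P6, P7, P8, P9
Negated (eliminate): ~P1, ~P2, ~P4, ~P5, ~P7, ~P9
Remaining disjuncts: P3, P6, P8
Count = 9 - 6 = 3

3


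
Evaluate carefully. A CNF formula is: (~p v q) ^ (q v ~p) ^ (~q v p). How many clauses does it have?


A CNF formula is a conjunction of clauses.
Clauses are separated by ^.
Counting the conjuncts: 3 clauses.

3


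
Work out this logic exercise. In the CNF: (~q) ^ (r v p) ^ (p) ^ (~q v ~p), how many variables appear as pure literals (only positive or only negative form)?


Check each variable for pure literal status:
p: mixed (not pure)
q: pure negative
r: pure positive
Pure literal count = 2

2


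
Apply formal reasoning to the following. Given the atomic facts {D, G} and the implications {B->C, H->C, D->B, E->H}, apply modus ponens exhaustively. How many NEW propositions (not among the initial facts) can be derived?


Initial facts: {D, G}
Apply modus ponens to closure:
  D and D->B  =>  B
  B and B->C  =>  C
Final known: {B, C, D, G}
New propositions: {B, C}
Count = 2

2


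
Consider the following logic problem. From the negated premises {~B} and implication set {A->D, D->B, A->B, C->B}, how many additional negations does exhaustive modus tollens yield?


Initial negated facts: {~B}
Apply modus tollens to closure:
  ~B and D->B  =>  ~D
  ~B and A->B  =>  ~A
  ~B and C->B  =>  ~C
Final negated: {~A, ~B, ~C, ~D}
New negations: {~A, ~C, ~D}
Count = 3

3


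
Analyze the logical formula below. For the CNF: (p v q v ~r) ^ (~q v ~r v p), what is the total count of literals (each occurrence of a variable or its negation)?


Counting literals in each clause:
Clause 1: 3 literal(s)
Clause 2: 3 literal(s)
Total = 6

6


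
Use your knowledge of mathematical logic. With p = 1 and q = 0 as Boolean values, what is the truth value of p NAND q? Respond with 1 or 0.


p = 1, q = 0
Operation: p NAND q
Evaluate: 1 NAND 0 = 1

1


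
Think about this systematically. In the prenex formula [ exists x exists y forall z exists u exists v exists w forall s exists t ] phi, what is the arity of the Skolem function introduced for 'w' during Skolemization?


Quantifier prefix: exists x exists y forall z exists u exists v exists w forall s exists t
'w' is existentially quantified at position 6.
Universal variables preceding it: z
Skolem function arity = 1

1


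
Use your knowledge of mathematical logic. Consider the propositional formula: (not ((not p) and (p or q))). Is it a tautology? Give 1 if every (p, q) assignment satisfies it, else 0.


Check all 4 assignments:
p=0, q=0: 1
p=0, q=1: 0
p=1, q=0: 1
p=1, q=1: 1
Satisfying count = 3/4.
Tautology iff count = 4: no.

0


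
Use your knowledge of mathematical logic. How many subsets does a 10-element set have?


The power set of a set with n elements has 2^n elements.
|P(S)| = 2^10 = 1024

1024


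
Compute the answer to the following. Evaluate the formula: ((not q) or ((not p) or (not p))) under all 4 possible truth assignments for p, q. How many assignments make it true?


Check all 4 assignments:
p=0, q=0: 1
p=0, q=1: 1
p=1, q=0: 1
p=1, q=1: 0
Count of True = 3

3


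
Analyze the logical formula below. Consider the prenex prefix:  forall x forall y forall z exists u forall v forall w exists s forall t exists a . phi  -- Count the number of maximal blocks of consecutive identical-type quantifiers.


Quantifier-type sequence: A A A E A A E A E  (A=forall, E=exists)
Group into maximal same-type runs:
  Ax3 | Ex1 | Ax2 | Ex1 | Ax1 | Ex1
Number of blocks = 6

6


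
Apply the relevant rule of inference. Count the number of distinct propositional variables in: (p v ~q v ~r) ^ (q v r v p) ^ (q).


Identify each variable that appears in the formula.
Variables found: p, q, r
Count = 3

3


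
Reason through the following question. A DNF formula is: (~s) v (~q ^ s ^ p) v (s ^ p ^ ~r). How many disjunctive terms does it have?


A DNF formula is a disjunction of terms (conjunctions).
Terms are separated by v.
Counting the disjuncts: 3 terms.

3


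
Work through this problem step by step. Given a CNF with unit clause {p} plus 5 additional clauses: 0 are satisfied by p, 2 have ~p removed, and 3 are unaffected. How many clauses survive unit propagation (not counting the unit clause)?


Satisfied (removed): 0
Shortened (remain): 2
Unchanged (remain): 3
Remaining = 2 + 3 = 5

5


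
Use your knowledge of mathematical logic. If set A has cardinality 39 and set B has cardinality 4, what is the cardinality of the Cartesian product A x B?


The Cartesian product A x B contains all ordered pairs (a, b).
|A x B| = |A| * |B| = 39 * 4 = 156

156


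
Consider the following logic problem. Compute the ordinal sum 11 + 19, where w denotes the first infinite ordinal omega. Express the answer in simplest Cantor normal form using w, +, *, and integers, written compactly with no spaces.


Compute 11 + 19.
Ordinal + is associative but NOT commutative; for finite n>0, n + w = w but w + n stays w+n.
Both operands finite; ordinal + agrees with natural +: 11 + 19 = 30.
Result = 30

30


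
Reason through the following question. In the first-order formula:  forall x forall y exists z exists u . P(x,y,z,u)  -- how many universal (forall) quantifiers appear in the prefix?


Quantifier prefix: forall x forall y exists z exists u
Mark each quantifier type:
  U U E E
Universal count = 2, Existential count = 2
Asked for universal (forall) quantifiers: 2

2


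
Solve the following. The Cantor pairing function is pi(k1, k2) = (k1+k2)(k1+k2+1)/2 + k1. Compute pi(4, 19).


k1 + k2 = 23
(k1+k2)(k1+k2+1)/2 = 23 * 24 / 2 = 276
pi = 276 + 4 = 280

280


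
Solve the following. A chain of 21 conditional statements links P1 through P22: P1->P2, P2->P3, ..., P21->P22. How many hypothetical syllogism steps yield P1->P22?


With 21 implications in a chain connecting 22 propositions:
P1->P2, P2->P3, ..., P21->P22
Steps needed = (number of implications) - 1 = 21 - 1 = 20

20


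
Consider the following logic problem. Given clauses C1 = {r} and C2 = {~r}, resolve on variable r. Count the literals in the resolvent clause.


Remove r from C1 and ~r from C2.
C1 remainder: {}
C2 remainder: {}
Union (resolvent): {} (empty clause)
Resolvent has 0 literal(s).

0


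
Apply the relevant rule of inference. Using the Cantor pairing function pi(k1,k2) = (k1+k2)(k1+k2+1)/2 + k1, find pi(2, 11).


k1 + k2 = 13
(k1+k2)(k1+k2+1)/2 = 13 * 14 / 2 = 91
pi = 91 + 2 = 93

93


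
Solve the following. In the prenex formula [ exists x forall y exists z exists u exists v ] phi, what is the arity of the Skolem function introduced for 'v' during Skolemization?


Quantifier prefix: exists x forall y exists z exists u exists v
'v' is existentially quantified at position 5.
Universal variables preceding it: y
Skolem function arity = 1

1


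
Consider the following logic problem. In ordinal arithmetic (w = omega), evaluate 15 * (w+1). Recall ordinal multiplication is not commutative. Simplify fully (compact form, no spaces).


Compute 15 * (w+1).
Ordinal * is associative and left-distributive over +, but NOT commutative; for finite n>1, n*w = w but w*n stays w*n.
By left-distributivity: 15 * (w+1) = 15*w + 15*1 = w + 15 = w+15.
Result = w+15

w+15


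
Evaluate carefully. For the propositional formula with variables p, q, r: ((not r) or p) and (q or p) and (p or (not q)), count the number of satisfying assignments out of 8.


Evaluate all 8 assignments for p, q, r:
p=0, q=0, r=0: 0
p=0, q=0, r=1: 0
p=0, q=1, r=0: 0
p=0, q=1, r=1: 0
p=1, q=0, r=0: 1
p=1, q=0, r=1: 1
p=1, q=1, r=0: 1
p=1, q=1, r=1: 1
Satisfying count = 4

4


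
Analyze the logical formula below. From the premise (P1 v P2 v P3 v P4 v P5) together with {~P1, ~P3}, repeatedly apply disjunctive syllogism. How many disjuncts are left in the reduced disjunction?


Original disjuncts (5): P1, P2, P3, P4, P5
Negated (eliminate): ~P1, ~P3
Remaining disjuncts: P2, P4, P5
Count = 5 - 2 = 3

3


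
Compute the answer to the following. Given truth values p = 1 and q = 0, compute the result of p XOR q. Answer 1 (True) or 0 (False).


p = 1, q = 0
Operation: p XOR q
Evaluate: 1 XOR 0 = 1

1


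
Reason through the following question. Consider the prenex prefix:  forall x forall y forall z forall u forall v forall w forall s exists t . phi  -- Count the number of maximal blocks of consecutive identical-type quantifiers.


Quantifier-type sequence: A A A A A A A E  (A=forall, E=exists)
Group into maximal same-type runs:
  Ax7 | Ex1
Number of blocks = 2

2


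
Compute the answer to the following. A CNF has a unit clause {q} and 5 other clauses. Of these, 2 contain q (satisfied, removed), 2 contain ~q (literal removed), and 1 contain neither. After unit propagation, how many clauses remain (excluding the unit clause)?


Satisfied (removed): 2
Shortened (remain): 2
Unchanged (remain): 1
Remaining = 2 + 1 = 3

3


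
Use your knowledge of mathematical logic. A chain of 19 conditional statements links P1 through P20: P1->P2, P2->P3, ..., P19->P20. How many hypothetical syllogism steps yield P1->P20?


With 19 implications in a chain connecting 20 propositions:
P1->P2, P2->P3, ..., P19->P20
Steps needed = (number of implications) - 1 = 19 - 1 = 18

18


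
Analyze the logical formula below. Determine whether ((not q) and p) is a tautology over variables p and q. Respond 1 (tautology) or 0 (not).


Check all 4 assignments:
p=0, q=0: 0
p=0, q=1: 0
p=1, q=0: 1
p=1, q=1: 0
Satisfying count = 1/4.
Tautology iff count = 4: no.

0


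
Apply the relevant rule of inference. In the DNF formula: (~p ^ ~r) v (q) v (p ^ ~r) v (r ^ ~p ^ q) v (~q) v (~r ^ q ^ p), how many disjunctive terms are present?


A DNF formula is a disjunction of terms (conjunctions).
Terms are separated by v.
Counting the disjuncts: 6 terms.

6


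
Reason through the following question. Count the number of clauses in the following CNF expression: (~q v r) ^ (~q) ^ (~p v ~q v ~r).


A CNF formula is a conjunction of clauses.
Clauses are separated by ^.
Counting the conjuncts: 3 clauses.

3


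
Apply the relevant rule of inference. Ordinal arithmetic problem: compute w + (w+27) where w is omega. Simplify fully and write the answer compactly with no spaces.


Compute w + (w+27).
Ordinal + is associative but NOT commutative; for finite n>0, n + w = w but w + n stays w+n.
w + (w+27) = (w+w) + 27 = w*2+27.
Result = w*2+27

w*2+27


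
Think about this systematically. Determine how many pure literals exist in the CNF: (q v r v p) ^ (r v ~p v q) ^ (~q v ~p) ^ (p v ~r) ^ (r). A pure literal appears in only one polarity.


Check each variable for pure literal status:
p: mixed (not pure)
q: mixed (not pure)
r: mixed (not pure)
Pure literal count = 0

0


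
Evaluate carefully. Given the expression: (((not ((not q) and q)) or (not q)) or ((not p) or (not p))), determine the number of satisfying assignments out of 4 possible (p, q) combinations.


Check all 4 assignments:
p=0, q=0: 1
p=0, q=1: 1
p=1, q=0: 1
p=1, q=1: 1
Count of True = 4

4


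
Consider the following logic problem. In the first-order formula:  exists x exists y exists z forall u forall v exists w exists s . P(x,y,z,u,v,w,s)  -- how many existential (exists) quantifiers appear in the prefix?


Quantifier prefix: exists x exists y exists z forall u forall v exists w exists s
Mark each quantifier type:
  E E E U U E E
Universal count = 2, Existential count = 5
Asked for existential (exists) quantifiers: 5

5


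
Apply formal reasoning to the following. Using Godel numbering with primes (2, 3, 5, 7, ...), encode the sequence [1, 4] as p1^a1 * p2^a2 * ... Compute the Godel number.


Encode each element as an exponent of the corresponding prime:
  2^1 = 2
  3^4 = 81
Product = 2 * 81 = 162

162


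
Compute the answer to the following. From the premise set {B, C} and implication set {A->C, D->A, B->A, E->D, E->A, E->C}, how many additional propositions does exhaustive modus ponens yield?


Initial facts: {B, C}
Apply modus ponens to closure:
  B and B->A  =>  A
Final known: {A, B, C}
New propositions: {A}
Count = 1

1


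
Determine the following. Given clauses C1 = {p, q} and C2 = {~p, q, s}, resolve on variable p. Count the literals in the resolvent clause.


Remove p from C1 and ~p from C2.
C1 remainder: {q}
C2 remainder: {q, s}
Union (resolvent): {q, s}
Resolvent has 2 literal(s).

2


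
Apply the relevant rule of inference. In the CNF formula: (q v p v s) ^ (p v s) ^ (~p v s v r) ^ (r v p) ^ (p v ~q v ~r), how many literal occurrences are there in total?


Counting literals in each clause:
Clause 1: 3 literal(s)
Clause 2: 2 literal(s)
Clause 3: 3 literal(s)
Clause 4: 2 literal(s)
Clause 5: 3 literal(s)
Total = 13

13


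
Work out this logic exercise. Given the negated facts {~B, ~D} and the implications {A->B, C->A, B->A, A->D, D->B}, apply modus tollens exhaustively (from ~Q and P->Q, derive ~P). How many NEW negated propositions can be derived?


Initial negated facts: {~B, ~D}
Apply modus tollens to closure:
  ~B and A->B  =>  ~A
  ~A and C->A  =>  ~C
Final negated: {~A, ~B, ~C, ~D}
New negations: {~A, ~C}
Count = 2

2


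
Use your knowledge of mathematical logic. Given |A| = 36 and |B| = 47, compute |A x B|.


The Cartesian product A x B contains all ordered pairs (a, b).
|A x B| = |A| * |B| = 36 * 47 = 1692

1692


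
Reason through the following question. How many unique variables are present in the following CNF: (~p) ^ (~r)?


Identify each variable that appears in the formula.
Variables found: p, r
Count = 2

2


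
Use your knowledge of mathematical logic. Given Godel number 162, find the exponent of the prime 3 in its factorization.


Factorize 162 by dividing by 3 repeatedly.
Division steps: 3 divides 162 exactly 4 time(s).
Exponent of 3 = 4

4


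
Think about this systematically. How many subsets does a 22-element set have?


The power set of a set with n elements has 2^n elements.
|P(S)| = 2^22 = 4194304

4194304


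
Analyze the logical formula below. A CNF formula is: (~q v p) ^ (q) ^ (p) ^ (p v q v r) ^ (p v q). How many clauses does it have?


A CNF formula is a conjunction of clauses.
Clauses are separated by ^.
Counting the conjuncts: 5 clauses.

5


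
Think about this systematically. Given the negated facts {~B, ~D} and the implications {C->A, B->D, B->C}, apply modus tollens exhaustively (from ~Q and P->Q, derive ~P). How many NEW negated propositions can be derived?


Initial negated facts: {~B, ~D}
Apply modus tollens to closure:
  (no implication fires)
Final negated: {~B, ~D}
New negations: {(none)}
Count = 0

0


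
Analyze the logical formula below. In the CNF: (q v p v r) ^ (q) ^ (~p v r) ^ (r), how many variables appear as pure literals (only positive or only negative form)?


Check each variable for pure literal status:
p: mixed (not pure)
q: pure positive
r: pure positive
Pure literal count = 2

2


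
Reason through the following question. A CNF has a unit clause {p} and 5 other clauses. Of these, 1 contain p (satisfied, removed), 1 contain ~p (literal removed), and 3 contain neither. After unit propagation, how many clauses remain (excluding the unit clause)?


Satisfied (removed): 1
Shortened (remain): 1
Unchanged (remain): 3
Remaining = 1 + 3 = 4

4


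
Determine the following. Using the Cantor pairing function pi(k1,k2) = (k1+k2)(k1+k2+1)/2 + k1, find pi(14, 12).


k1 + k2 = 26
(k1+k2)(k1+k2+1)/2 = 26 * 27 / 2 = 351
pi = 351 + 14 = 365

365


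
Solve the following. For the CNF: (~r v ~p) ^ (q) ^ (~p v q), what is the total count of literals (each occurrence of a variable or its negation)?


Counting literals in each clause:
Clause 1: 2 literal(s)
Clause 2: 1 literal(s)
Clause 3: 2 literal(s)
Total = 5

5


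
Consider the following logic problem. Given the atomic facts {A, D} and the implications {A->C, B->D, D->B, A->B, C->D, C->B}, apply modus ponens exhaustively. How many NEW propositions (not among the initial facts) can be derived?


Initial facts: {A, D}
Apply modus ponens to closure:
  A and A->C  =>  C
  D and D->B  =>  B
Final known: {A, B, C, D}
New propositions: {B, C}
Count = 2

2


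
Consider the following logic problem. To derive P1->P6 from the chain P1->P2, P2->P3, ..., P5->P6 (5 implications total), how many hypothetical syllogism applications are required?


With 5 implications in a chain connecting 6 propositions:
P1->P2, P2->P3, ..., P5->P6
Steps needed = (number of implications) - 1 = 5 - 1 = 4

4


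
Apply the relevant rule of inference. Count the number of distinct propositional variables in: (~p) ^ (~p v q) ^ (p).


Identify each variable that appears in the formula.
Variables found: p, q
Count = 2

2


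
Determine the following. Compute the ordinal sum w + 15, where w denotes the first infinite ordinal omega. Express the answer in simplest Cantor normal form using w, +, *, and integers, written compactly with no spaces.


Compute w + 15.
Ordinal + is associative but NOT commutative; for finite n>0, n + w = w but w + n stays w+n.
w + 15 is already in normal form (a successor ordinal beyond w).
Result = w+15

w+15


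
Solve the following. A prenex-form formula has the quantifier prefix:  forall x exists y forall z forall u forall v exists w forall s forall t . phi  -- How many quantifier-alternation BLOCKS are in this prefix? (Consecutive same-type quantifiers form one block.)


Quantifier-type sequence: A E A A A E A A  (A=forall, E=exists)
Group into maximal same-type runs:
  Ax1 | Ex1 | Ax3 | Ex1 | Ax2
Number of blocks = 5

5


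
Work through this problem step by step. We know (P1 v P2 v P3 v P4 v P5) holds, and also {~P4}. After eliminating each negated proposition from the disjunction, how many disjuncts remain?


Original disjuncts (5): P1, P2, P3, P4, P5
Negated (eliminate): ~P4
Remaining disjuncts: P1, P2, P3, P5
Count = 5 - 1 = 4

4


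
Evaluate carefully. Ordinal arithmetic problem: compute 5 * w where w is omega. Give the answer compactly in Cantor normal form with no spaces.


Compute 5 * w.
Ordinal * is associative and left-distributive over +, but NOT commutative; for finite n>1, n*w = w but w*n stays w*n.
For finite n>0, n * w = sup{n*k : k<w} = w. So 5 * w = w.
Result = w

w


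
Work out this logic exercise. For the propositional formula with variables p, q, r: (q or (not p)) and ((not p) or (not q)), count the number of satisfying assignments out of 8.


Evaluate all 8 assignments for p, q, r:
p=0, q=0, r=0: 1
p=0, q=0, r=1: 1
p=0, q=1, r=0: 1
p=0, q=1, r=1: 1
p=1, q=0, r=0: 0
p=1, q=0, r=1: 0
p=1, q=1, r=0: 0
p=1, q=1, r=1: 0
Satisfying count = 4

4


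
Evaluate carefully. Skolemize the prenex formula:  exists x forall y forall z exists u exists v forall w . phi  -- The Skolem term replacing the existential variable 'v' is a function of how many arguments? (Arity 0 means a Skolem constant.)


Quantifier prefix: exists x forall y forall z exists u exists v forall w
'v' is existentially quantified at position 5.
Universal variables preceding it: y, z
Skolem function arity = 2

2


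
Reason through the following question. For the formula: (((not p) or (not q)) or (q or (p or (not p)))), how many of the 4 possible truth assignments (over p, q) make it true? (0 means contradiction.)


Check all 4 assignments:
p=0, q=0: 1
p=0, q=1: 1
p=1, q=0: 1
p=1, q=1: 1
Count of True = 4

4


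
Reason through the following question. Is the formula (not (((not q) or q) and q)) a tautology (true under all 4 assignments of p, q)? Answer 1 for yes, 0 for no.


Check all 4 assignments:
p=0, q=0: 1
p=0, q=1: 0
p=1, q=0: 1
p=1, q=1: 0
Satisfying count = 2/4.
Tautology iff count = 4: no.

0


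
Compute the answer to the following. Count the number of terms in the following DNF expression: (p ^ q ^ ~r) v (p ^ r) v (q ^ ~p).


A DNF formula is a disjunction of terms (conjunctions).
Terms are separated by v.
Counting the disjuncts: 3 terms.

3


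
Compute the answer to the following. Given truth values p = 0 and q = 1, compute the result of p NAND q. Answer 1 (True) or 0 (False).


p = 0, q = 1
Operation: p NAND q
Evaluate: 0 NAND 1 = 1

1


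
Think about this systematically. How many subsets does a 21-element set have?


The power set of a set with n elements has 2^n elements.
|P(S)| = 2^21 = 2097152

2097152


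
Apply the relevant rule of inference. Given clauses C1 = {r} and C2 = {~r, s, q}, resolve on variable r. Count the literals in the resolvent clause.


Remove r from C1 and ~r from C2.
C1 remainder: {}
C2 remainder: {s, q}
Union (resolvent): {q, s}
Resolvent has 2 literal(s).

2


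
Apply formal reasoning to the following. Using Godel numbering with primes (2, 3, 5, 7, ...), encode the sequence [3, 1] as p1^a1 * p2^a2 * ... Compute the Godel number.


Encode each element as an exponent of the corresponding prime:
  2^3 = 8
  3^1 = 3
Product = 8 * 3 = 24

24


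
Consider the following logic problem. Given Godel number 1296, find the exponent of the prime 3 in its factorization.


Factorize 1296 by dividing by 3 repeatedly.
Division steps: 3 divides 1296 exactly 4 time(s).
Exponent of 3 = 4

4


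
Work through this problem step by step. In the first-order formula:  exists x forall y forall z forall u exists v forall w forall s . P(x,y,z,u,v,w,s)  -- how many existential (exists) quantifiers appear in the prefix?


Quantifier prefix: exists x forall y forall z forall u exists v forall w forall s
Mark each quantifier type:
  E U U U E U U
Universal count = 5, Existential count = 2
Asked for existential (exists) quantifiers: 2

2


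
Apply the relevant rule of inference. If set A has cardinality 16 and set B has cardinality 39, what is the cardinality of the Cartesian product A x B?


The Cartesian product A x B contains all ordered pairs (a, b).
|A x B| = |A| * |B| = 16 * 39 = 624

624


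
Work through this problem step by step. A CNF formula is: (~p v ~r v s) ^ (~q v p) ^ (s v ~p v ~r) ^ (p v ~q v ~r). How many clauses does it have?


A CNF formula is a conjunction of clauses.
Clauses are separated by ^.
Counting the conjuncts: 4 clauses.

4


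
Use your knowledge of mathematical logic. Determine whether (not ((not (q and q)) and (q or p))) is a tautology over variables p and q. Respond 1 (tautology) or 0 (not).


Check all 4 assignments:
p=0, q=0: 1
p=0, q=1: 1
p=1, q=0: 0
p=1, q=1: 1
Satisfying count = 3/4.
Tautology iff count = 4: no.

0


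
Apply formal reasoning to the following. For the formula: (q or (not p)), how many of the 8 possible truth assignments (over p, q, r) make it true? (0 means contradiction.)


Check all 8 assignments:
p=0, q=0, r=0: 1
p=0, q=0, r=1: 1
p=0, q=1, r=0: 1
p=0, q=1, r=1: 1
p=1, q=0, r=0: 0
p=1, q=0, r=1: 0
p=1, q=1, r=0: 1
p=1, q=1, r=1: 1
Count of True = 6

6


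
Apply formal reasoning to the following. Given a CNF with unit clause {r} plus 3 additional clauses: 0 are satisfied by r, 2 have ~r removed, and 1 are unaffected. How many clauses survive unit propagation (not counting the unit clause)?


Satisfied (removed): 0
Shortened (remain): 2
Unchanged (remain): 1
Remaining = 2 + 1 = 3

3


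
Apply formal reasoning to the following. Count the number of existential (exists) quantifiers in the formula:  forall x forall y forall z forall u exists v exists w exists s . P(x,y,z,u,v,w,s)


Quantifier prefix: forall x forall y forall z forall u exists v exists w exists s
Mark each quantifier type:
  U U U U E E E
Universal count = 4, Existential count = 3
Asked for existential (exists) quantifiers: 3

3


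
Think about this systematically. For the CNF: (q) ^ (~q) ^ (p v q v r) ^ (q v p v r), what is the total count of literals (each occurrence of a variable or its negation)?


Counting literals in each clause:
Clause 1: 1 literal(s)
Clause 2: 1 literal(s)
Clause 3: 3 literal(s)
Clause 4: 3 literal(s)
Total = 8

8


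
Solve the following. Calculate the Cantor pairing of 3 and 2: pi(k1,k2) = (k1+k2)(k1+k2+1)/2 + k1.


k1 + k2 = 5
(k1+k2)(k1+k2+1)/2 = 5 * 6 / 2 = 15
pi = 15 + 3 = 18

18


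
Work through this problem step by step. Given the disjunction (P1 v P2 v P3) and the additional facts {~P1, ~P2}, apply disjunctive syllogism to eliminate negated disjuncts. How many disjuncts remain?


Original disjuncts (3): P1, P2, P3
Negated (eliminate): ~P1, ~P2
Remaining disjuncts: P3
Count = 3 - 2 = 1

1


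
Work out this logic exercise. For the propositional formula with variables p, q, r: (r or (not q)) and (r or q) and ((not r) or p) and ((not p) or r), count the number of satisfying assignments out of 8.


Evaluate all 8 assignments for p, q, r:
p=0, q=0, r=0: 0
p=0, q=0, r=1: 0
p=0, q=1, r=0: 0
p=0, q=1, r=1: 0
p=1, q=0, r=0: 0
p=1, q=0, r=1: 1
p=1, q=1, r=0: 0
p=1, q=1, r=1: 1
Satisfying count = 2

2


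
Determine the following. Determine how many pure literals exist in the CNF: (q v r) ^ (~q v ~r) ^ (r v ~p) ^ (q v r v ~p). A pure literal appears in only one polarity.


Check each variable for pure literal status:
p: pure negative
q: mixed (not pure)
r: mixed (not pure)
Pure literal count = 1

1


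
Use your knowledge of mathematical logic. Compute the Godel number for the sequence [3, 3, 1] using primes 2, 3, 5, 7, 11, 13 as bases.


Encode each element as an exponent of the corresponding prime:
  2^3 = 8
  3^3 = 27
  5^1 = 5
Product = 8 * 27 * 5 = 1080

1080


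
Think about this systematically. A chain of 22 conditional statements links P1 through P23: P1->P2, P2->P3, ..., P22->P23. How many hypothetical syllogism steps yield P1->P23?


With 22 implications in a chain connecting 23 propositions:
P1->P2, P2->P3, ..., P22->P23
Steps needed = (number of implications) - 1 = 22 - 1 = 21

21


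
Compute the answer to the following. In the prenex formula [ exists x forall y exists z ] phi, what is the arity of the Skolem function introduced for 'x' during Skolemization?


Quantifier prefix: exists x forall y exists z
'x' is existentially quantified at position 1.
No universal quantifiers precede it.
Skolem function arity = 0 (a Skolem constant)

0


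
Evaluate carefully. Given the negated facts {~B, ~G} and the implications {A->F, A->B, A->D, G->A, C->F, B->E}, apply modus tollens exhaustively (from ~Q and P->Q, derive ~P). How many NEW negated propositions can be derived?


Initial negated facts: {~B, ~G}
Apply modus tollens to closure:
  ~B and A->B  =>  ~A
Final negated: {~A, ~B, ~G}
New negations: {~A}
Count = 1

1


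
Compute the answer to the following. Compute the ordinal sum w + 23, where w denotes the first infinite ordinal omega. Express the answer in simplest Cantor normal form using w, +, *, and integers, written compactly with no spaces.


Compute w + 23.
Ordinal + is associative but NOT commutative; for finite n>0, n + w = w but w + n stays w+n.
w + 23 is already in normal form (a successor ordinal beyond w).
Result = w+23

w+23


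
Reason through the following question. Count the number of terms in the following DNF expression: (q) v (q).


A DNF formula is a disjunction of terms (conjunctions).
Terms are separated by v.
Counting the disjuncts: 2 terms.

2


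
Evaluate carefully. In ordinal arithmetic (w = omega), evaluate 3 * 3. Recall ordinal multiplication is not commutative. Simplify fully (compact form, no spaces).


Compute 3 * 3.
Ordinal * is associative and left-distributive over +, but NOT commutative; for finite n>1, n*w = w but w*n stays w*n.
Both finite; ordinal * agrees with natural *: 3 * 3 = 9.
Result = 9

9


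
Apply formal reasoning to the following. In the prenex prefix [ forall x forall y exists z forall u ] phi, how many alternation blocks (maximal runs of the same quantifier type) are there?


Quantifier-type sequence: A A E A  (A=forall, E=exists)
Group into maximal same-type runs:
  Ax2 | Ex1 | Ax1
Number of blocks = 3

3


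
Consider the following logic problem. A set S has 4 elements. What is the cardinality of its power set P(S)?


The power set of a set with n elements has 2^n elements.
|P(S)| = 2^4 = 16

16


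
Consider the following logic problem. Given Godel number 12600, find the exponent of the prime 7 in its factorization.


Factorize 12600 by dividing by 7 repeatedly.
Division steps: 7 divides 12600 exactly 1 time(s).
Exponent of 7 = 1

1


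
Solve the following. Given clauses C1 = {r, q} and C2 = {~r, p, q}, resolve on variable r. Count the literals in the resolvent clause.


Remove r from C1 and ~r from C2.
C1 remainder: {q}
C2 remainder: {p, q}
Union (resolvent): {p, q}
Resolvent has 2 literal(s).

2


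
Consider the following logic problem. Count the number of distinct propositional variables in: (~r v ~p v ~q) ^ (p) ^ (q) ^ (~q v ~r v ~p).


Identify each variable that appears in the formula.
Variables found: p, q, r
Count = 3

3


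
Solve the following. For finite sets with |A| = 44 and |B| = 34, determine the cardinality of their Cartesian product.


The Cartesian product A x B contains all ordered pairs (a, b).
|A x B| = |A| * |B| = 44 * 34 = 1496

1496


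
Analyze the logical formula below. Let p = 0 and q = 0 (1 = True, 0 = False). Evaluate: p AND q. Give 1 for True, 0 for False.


p = 0, q = 0
Operation: p AND q
Evaluate: 0 AND 0 = 0

0


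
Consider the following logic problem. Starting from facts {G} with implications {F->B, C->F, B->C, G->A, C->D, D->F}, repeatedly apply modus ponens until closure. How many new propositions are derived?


Initial facts: {G}
Apply modus ponens to closure:
  G and G->A  =>  A
Final known: {A, G}
New propositions: {A}
Count = 1

1


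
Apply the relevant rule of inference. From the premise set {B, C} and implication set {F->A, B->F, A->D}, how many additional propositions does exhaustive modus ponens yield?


Initial facts: {B, C}
Apply modus ponens to closure:
  B and B->F  =>  F
  F and F->A  =>  A
  A and A->D  =>  D
Final known: {A, B, C, D, F}
New propositions: {A, D, F}
Count = 3

3


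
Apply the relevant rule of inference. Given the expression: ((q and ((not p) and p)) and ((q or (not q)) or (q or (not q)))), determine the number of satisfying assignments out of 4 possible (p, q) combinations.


Check all 4 assignments:
p=0, q=0: 0
p=0, q=1: 0
p=1, q=0: 0
p=1, q=1: 0
Count of True = 0

0


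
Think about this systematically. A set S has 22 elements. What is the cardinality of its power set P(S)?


The power set of a set with n elements has 2^n elements.
|P(S)| = 2^22 = 4194304

4194304
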